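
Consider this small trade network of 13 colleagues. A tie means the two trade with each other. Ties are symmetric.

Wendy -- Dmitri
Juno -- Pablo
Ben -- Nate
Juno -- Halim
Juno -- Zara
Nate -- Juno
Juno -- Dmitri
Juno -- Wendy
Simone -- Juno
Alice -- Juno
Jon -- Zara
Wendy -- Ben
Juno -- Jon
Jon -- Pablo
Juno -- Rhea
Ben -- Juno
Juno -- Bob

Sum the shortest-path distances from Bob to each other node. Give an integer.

23

Distances from Bob: Alice:2, Ben:2, Dmitri:2, Halim:2, Jon:2, Juno:1, Nate:2, Pablo:2, Rhea:2, Simone:2, Wendy:2, Zara:2.
Sum = 2 + 2 + 2 + 2 + 2 + 1 + 2 + 2 + 2 + 2 + 2 + 2 = 23.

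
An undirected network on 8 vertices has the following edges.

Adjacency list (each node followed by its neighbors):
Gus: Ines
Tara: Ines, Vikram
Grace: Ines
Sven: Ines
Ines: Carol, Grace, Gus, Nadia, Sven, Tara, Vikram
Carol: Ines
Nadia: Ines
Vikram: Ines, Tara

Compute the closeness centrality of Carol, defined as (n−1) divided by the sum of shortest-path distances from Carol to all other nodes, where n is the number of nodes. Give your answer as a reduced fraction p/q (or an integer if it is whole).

7/13

Distances from Carol: Grace:2, Gus:2, Ines:1, Nadia:2, Sven:2, Tara:2, Vikram:2. Sum = 13.
n = 8, so closeness = 7/13.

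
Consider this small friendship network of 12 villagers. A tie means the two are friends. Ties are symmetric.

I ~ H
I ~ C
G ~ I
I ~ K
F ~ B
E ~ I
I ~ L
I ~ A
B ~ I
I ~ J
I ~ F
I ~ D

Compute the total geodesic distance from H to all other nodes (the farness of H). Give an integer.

21

Distances from H: A:2, B:2, C:2, D:2, E:2, F:2, G:2, I:1, J:2, K:2, L:2.
Sum = 2 + 2 + 2 + 2 + 2 + 2 + 2 + 1 + 2 + 2 + 2 = 21.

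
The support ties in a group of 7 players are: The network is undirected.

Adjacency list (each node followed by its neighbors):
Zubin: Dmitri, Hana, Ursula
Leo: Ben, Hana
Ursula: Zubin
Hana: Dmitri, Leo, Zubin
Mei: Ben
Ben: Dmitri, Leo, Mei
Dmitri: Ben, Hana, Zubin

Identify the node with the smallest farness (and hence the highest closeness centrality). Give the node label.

Dmitri

Farness (sum of distances to all others) for each node — Ben:10, Dmitri:9, Hana:10, Leo:11, Mei:15, Ursula:15, Zubin:10.
The smallest farness is 9, for Dmitri, so Dmitri has the highest closeness.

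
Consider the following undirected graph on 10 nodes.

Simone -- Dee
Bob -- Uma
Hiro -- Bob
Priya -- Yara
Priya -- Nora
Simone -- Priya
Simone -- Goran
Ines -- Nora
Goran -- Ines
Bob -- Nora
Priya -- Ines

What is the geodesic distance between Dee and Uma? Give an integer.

One shortest route is Dee – Simone – Priya – Nora – Bob – Uma, which uses 5 edges, and at distance 4 from Dee we only reach {Bob}, which does not include Uma. So d(Dee,Uma) = 5.

5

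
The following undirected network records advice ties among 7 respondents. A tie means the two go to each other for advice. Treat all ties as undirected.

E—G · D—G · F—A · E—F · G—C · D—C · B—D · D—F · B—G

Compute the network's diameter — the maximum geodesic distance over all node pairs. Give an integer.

3

Eccentricity of each node (its greatest distance to any other): A:3, B:3, C:3, D:2, E:2, F:2, G:3.
The maximum eccentricity is 3, realized for instance by the pair C–A via C – D – F – A. So the diameter is 3.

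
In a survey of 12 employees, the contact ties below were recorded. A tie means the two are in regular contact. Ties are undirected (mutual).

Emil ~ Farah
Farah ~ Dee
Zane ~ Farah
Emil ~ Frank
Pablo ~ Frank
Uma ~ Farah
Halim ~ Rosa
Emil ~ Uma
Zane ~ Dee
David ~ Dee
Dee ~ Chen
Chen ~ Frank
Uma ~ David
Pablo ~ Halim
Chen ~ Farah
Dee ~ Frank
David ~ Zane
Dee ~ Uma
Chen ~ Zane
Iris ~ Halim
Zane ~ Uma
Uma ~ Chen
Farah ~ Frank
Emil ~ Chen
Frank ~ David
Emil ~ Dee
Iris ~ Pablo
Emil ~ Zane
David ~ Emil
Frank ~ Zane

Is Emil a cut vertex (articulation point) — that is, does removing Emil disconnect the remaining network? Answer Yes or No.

No

Even without Emil, every remaining node can still reach every other (the residual graph is connected), so Emil is not a cut vertex.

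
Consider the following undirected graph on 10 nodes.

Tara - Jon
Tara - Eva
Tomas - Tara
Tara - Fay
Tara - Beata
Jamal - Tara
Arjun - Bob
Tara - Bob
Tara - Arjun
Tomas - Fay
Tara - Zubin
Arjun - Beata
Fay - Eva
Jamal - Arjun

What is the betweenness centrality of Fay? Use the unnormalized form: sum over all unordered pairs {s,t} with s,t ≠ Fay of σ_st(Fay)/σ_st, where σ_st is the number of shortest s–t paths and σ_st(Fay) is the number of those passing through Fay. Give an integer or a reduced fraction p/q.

Pairs whose geodesics pass through Fay — Tomas–Eva: 1/2.
All other pairs contribute 0.
Summing the contributions gives betweenness(Fay) = 1/2.

1/2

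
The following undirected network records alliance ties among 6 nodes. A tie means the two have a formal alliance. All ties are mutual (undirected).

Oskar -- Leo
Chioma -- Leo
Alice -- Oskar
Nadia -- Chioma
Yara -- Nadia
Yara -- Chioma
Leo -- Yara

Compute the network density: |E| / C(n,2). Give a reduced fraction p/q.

7/15

There are 7 edges and 6 nodes, so the maximum possible is C(6,2) = 15.
Density = 7/15.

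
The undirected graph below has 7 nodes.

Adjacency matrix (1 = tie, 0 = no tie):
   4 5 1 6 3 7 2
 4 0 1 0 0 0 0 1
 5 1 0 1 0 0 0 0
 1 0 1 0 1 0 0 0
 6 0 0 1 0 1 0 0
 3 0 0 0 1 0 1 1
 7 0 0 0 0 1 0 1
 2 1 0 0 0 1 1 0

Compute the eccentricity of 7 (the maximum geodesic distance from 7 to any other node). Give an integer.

3

Distances from 7: 1:3, 2:1, 3:1, 4:2, 5:3, 6:2.
The largest is 3 (to 1 and 5), so the eccentricity of 7 is 3.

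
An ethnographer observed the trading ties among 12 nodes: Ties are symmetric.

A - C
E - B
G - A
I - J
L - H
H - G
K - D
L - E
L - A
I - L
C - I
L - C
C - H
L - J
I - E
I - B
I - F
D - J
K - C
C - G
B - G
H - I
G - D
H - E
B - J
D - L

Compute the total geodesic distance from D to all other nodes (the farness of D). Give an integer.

Distances from D: A:2, B:2, C:2, E:2, F:3, G:1, H:2, I:2, J:1, K:1, L:1.
Sum = 2 + 2 + 2 + 2 + 3 + 1 + 2 + 2 + 1 + 1 + 1 = 19.

19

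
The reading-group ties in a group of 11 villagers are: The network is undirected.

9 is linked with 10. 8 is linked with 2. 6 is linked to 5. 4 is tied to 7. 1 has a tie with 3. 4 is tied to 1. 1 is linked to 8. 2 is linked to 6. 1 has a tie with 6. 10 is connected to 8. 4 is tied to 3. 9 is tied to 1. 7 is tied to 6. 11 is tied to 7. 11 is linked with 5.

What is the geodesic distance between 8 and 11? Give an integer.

One shortest route is 8 – 1 – 6 – 5 – 11, which uses 4 edges, and at distance 3 from 8 we only reach {5, 7}, which does not include 11. So d(8,11) = 4.

4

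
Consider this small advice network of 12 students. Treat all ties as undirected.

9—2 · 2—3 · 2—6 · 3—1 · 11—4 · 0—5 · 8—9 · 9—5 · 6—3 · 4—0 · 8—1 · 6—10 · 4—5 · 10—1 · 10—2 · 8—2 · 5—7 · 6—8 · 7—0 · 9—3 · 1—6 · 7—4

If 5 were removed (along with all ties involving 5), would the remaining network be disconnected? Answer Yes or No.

Yes

Removing 5 leaves {1, 2, 3, 6, 8, 9, and 10} with no path to {0, 4, 7, and 11}, so the network splits into 2 components. 5 is a cut vertex.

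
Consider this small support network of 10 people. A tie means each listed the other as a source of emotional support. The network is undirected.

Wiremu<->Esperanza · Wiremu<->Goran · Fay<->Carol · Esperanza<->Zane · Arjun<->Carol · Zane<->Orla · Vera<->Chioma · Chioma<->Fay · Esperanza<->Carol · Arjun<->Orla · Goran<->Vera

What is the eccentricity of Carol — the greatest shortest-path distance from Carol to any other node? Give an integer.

3

Distances from Carol: Arjun:1, Chioma:2, Esperanza:1, Fay:1, Goran:3, Orla:2, Vera:3, Wiremu:2, Zane:2.
The largest is 3 (to Vera and Goran), so the eccentricity of Carol is 3.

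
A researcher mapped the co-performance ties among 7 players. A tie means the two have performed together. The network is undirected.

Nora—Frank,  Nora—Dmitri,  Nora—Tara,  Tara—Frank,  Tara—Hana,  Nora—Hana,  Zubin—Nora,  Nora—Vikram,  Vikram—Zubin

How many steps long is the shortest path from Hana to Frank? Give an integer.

One shortest route is Hana – Nora – Frank, which uses 2 edges, and Hana and Frank are not directly tied, so nothing shorter exists. So d(Hana,Frank) = 2.

2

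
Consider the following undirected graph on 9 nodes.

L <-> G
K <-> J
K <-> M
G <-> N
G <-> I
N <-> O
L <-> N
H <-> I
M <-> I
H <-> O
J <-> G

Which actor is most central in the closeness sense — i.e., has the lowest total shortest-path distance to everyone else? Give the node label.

G

Farness (sum of distances to all others) for each node — G:12, H:17, I:13, J:16, K:19, L:17, M:17, N:15, O:18.
The smallest farness is 12, for G, so G has the highest closeness.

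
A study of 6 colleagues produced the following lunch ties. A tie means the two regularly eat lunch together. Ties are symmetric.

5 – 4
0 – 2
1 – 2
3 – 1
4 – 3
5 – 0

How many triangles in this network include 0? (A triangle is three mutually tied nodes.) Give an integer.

0

0's neighbors are 2 and 5, but none of them are tied to each other, so no triangle contains 0.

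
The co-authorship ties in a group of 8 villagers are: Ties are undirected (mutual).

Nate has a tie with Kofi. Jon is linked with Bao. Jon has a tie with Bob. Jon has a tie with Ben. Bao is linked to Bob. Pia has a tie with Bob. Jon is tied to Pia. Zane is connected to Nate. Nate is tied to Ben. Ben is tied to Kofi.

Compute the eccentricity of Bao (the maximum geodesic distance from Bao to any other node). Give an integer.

4

Distances from Bao: Ben:2, Bob:1, Jon:1, Kofi:3, Nate:3, Pia:2, Zane:4.
The largest is 4 (to Zane), so the eccentricity of Bao is 4.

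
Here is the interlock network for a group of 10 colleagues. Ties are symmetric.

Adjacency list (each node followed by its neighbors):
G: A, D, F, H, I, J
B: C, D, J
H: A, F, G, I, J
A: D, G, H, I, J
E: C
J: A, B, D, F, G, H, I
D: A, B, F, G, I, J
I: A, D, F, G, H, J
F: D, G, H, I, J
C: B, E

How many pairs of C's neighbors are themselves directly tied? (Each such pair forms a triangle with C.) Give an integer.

C's neighbors are B and E, but none of them are tied to each other, so no triangle contains C.

0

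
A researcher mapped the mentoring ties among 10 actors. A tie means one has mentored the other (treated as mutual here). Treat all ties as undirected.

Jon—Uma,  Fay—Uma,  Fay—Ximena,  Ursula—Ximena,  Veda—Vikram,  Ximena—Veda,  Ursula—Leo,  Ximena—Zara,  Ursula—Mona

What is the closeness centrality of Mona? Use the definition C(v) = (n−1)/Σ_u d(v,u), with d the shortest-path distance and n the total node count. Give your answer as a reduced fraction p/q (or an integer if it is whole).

1/3

Distances from Mona: Fay:3, Jon:5, Leo:2, Uma:4, Ursula:1, Veda:3, Vikram:4, Ximena:2, Zara:3. Sum = 27.
n = 10, so closeness = 9/27 = 1/3.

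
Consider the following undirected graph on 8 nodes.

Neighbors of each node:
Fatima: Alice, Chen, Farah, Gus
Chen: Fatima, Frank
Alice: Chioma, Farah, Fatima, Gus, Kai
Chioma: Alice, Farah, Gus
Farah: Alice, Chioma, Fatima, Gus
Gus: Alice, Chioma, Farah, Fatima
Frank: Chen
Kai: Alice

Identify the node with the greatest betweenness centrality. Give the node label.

Unnormalized betweenness of each node: Alice:7, Chen:6, Chioma:0, Farah:1, Fatima:10, Frank:0, Gus:1, Kai:0.
Fatima has the largest value, 10, making it the main broker — the node through which the most shortest paths run.

Fatima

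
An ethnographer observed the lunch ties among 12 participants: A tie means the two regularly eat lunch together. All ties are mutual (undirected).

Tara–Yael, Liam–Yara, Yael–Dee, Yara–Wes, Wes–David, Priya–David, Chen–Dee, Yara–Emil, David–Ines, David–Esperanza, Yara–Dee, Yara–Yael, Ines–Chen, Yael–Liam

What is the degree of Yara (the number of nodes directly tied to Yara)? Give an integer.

Yara is directly tied to Dee, Emil, Liam, Wes, and Yael. That is 5 neighbors, so the degree of Yara is 5.

5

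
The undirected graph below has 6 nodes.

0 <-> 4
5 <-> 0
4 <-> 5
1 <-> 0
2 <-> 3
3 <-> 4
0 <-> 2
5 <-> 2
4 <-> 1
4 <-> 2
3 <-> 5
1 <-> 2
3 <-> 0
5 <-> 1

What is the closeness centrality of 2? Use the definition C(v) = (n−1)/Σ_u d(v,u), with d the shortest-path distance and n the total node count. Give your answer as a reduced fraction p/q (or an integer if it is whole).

Distances from 2: 0:1, 1:1, 3:1, 4:1, 5:1. Sum = 5.
n = 6, so closeness = 5/5 = 1.

1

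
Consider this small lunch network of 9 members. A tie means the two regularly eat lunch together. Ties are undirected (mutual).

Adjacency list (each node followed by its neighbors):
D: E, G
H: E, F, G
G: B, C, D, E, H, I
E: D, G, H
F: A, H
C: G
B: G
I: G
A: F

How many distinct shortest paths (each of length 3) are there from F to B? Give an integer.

The shortest distance is 3, and the only length-3 path is F–H–G–B. So there is exactly 1 shortest path.

1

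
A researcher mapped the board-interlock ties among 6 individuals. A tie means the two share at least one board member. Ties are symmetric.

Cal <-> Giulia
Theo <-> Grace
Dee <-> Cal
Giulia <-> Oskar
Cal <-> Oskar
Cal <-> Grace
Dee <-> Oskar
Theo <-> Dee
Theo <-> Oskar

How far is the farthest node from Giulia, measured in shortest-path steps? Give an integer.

2

Distances from Giulia: Cal:1, Dee:2, Grace:2, Oskar:1, Theo:2.
The largest is 2 (to Grace, Dee, and Theo), so the eccentricity of Giulia is 2.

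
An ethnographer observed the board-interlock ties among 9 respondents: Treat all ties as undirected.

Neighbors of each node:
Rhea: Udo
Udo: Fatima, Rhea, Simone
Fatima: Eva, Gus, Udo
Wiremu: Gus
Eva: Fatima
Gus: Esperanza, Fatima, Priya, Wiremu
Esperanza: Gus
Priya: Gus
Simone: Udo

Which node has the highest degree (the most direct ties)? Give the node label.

Gus

Degrees — Esperanza:1, Eva:1, Fatima:3, Gus:4, Priya:1, Rhea:1, Simone:1, Udo:3, Wiremu:1.
The maximum is 4, attained only by Gus.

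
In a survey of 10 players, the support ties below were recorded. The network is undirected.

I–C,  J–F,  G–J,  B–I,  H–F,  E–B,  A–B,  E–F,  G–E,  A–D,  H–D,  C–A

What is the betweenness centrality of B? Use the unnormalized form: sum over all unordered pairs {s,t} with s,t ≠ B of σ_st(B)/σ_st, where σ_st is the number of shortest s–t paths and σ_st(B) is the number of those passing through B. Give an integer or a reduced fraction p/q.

Pairs whose geodesics pass through B — F–I: 1; F–C: 2/3; F–A: 1/2; J–I: 2/2; J–C: 4/5; J–A: 2/3; G–I: 1; G–C: 2/2; G–A: 1; G–D: 1/3; E–I: 1; E–C: 2/2; E–A: 1; E–D: 1/2 … (+3 more pairs).
All other pairs contribute 0.
Summing the contributions gives betweenness(B) = 197/15.

197/15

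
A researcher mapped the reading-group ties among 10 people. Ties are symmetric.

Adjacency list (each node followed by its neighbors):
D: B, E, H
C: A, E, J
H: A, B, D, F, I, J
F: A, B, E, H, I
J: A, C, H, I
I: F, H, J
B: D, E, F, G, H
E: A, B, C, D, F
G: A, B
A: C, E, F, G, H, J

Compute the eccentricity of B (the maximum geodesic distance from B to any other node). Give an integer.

Distances from B: A:2, C:2, D:1, E:1, F:1, G:1, H:1, I:2, J:2.
The largest is 2 (to A, C, I, and J), so the eccentricity of B is 2.

2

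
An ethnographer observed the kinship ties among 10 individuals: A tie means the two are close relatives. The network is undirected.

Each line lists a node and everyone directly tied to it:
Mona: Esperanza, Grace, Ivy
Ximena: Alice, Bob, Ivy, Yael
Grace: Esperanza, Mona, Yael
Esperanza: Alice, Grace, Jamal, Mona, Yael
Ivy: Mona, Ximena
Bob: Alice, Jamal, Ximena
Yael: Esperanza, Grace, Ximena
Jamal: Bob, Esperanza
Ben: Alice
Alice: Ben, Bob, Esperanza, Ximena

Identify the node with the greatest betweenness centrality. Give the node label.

Esperanza

Unnormalized betweenness of each node: Alice:29/3, Ben:0, Bob:5/2, Esperanza:34/3, Grace:1/2, Ivy:4/3, Jamal:7/6, Mona:5/2, Ximena:43/6, Yael:11/6.
Esperanza has the largest value, 34/3, making it the main broker — the node through which the most shortest paths run.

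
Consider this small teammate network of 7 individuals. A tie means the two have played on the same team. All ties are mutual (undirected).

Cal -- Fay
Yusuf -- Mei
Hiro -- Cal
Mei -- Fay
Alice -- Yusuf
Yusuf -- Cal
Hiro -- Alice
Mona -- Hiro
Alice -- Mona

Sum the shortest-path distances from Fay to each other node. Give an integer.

Distances from Fay: Alice:3, Cal:1, Hiro:2, Mei:1, Mona:3, Yusuf:2.
Sum = 3 + 1 + 2 + 1 + 3 + 2 = 12.

12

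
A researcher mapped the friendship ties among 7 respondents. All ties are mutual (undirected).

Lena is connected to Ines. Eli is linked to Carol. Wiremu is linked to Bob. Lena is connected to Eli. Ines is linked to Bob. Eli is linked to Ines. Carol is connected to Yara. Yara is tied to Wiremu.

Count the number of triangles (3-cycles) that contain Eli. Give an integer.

Eli's neighbors: Carol, Ines, and Lena.
Neighbor pairs that are themselves tied: Eli–Ines–Lena. Each forms one triangle with Eli, for 1 in total.

1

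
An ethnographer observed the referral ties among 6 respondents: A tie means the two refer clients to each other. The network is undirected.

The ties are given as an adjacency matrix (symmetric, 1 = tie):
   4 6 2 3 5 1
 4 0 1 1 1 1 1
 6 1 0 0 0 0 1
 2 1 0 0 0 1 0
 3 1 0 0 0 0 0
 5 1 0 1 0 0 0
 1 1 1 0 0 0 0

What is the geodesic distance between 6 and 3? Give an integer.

2

One shortest route is 6 – 4 – 3, which uses 2 edges, and 6 and 3 are not directly tied, so nothing shorter exists. So d(6,3) = 2.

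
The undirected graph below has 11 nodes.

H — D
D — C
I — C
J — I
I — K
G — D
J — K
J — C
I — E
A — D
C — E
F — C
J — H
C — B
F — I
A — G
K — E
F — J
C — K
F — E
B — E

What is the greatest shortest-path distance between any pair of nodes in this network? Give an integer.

3

Eccentricity of each node (its greatest distance to any other): A:3, B:3, C:2, D:2, E:3, F:3, G:3, H:3, I:3, J:3, K:3.
The maximum eccentricity is 3, realized for instance by the pair A–F via A – D – C – F. So the diameter is 3.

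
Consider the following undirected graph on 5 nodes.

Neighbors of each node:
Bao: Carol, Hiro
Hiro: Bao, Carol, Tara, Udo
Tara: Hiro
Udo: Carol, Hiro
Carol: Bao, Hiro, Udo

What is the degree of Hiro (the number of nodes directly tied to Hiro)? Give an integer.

4

Hiro is directly tied to Bao, Carol, Tara, and Udo. That is 4 neighbors, so the degree of Hiro is 4.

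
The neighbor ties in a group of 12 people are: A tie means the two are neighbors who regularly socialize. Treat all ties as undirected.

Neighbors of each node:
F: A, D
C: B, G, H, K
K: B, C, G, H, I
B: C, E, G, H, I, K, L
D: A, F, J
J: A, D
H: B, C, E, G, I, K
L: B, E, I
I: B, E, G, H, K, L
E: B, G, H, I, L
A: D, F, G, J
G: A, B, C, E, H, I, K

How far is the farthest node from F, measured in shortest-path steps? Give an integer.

4

Distances from F: A:1, B:3, C:3, D:1, E:3, G:2, H:3, I:3, J:2, K:3, L:4.
The largest is 4 (to L), so the eccentricity of F is 4.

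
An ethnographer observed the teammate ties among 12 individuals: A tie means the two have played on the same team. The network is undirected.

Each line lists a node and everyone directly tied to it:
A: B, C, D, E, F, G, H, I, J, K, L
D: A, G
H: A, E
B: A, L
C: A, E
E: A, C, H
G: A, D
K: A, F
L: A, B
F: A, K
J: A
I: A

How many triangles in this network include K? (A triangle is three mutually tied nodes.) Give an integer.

K's neighbors: A and F.
Neighbor pairs that are themselves tied: K–A–F. Each forms one triangle with K, for 1 in total.

1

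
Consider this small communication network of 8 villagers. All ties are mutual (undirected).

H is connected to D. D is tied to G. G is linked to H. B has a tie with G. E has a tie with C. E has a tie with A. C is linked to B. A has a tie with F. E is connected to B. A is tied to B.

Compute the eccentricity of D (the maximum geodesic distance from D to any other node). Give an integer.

Distances from D: A:3, B:2, C:3, E:3, F:4, G:1, H:1.
The largest is 4 (to F), so the eccentricity of D is 4.

4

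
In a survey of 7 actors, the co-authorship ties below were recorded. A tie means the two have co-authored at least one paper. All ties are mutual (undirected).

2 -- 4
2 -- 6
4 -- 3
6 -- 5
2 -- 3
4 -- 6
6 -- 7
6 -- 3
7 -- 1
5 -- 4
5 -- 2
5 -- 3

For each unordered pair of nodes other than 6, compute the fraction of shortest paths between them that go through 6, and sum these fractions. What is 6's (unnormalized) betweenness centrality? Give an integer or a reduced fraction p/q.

8

Pairs whose geodesics pass through 6 — 1–3: 1; 1–2: 1; 1–4: 1; 1–5: 1; 7–3: 1; 7–2: 1; 7–4: 1; 7–5: 1.
All other pairs contribute 0.
Summing the contributions gives betweenness(6) = 8.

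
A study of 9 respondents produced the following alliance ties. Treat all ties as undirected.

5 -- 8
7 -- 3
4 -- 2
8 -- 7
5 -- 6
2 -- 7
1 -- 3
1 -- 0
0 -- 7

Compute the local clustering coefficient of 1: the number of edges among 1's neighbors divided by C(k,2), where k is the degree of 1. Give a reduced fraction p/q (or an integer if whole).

1's neighbors: 0 and 3 (k = 2).
Possible neighbor pairs: C(2,2) = 1. Edges among them: none → e = 0.
Clustering(1) = 0/1.

0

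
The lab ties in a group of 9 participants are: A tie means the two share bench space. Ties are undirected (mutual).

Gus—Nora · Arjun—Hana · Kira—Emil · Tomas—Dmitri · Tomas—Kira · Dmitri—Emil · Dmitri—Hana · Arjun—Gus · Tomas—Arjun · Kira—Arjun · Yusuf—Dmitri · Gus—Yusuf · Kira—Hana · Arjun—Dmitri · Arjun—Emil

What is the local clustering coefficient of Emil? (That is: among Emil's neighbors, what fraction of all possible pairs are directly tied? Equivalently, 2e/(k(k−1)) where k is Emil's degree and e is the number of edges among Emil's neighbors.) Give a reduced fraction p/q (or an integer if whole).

2/3

Emil's neighbors: Arjun, Dmitri, and Kira (k = 3).
Possible neighbor pairs: C(3,2) = 3. Edges among them: Arjun–Dmitri, Arjun–Kira → e = 2.
Clustering(Emil) = 2/3.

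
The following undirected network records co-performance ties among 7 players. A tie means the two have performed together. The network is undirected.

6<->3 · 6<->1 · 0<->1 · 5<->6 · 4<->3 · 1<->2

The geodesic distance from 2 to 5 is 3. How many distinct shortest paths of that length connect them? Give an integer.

1

The shortest distance is 3, and the only length-3 path is 2–1–6–5. So there is exactly 1 shortest path.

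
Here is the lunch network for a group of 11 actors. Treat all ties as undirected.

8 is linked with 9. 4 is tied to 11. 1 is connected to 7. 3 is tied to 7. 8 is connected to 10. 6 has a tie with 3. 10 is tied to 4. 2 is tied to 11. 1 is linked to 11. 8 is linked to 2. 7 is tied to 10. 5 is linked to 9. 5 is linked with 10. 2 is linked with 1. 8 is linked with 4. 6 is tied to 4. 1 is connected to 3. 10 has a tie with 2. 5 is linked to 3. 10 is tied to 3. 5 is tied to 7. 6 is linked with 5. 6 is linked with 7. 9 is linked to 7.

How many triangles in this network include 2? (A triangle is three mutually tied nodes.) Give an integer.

2's neighbors: 1, 8, 10, and 11.
Neighbor pairs that are themselves tied: 2–1–11; 2–8–10. Each forms one triangle with 2, for 2 in total.

2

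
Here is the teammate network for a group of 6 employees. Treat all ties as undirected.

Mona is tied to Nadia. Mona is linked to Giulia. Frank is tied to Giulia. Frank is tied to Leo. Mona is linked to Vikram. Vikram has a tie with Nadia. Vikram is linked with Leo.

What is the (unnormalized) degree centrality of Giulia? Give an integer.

Giulia is directly tied to Frank and Mona. That is 2 neighbors, so the degree of Giulia is 2.

2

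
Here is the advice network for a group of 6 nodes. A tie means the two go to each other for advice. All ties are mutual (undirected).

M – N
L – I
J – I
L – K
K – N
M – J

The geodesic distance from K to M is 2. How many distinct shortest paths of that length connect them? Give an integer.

The shortest distance is 2, and the only length-2 path is K–N–M. So there is exactly 1 shortest path.

1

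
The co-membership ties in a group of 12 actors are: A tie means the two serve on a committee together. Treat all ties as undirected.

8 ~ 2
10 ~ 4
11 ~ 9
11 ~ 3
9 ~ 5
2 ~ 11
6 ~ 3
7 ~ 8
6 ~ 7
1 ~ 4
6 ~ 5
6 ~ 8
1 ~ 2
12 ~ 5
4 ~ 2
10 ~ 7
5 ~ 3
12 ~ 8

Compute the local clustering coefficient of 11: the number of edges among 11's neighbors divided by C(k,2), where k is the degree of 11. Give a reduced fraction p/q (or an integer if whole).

11's neighbors: 2, 3, and 9 (k = 3).
Possible neighbor pairs: C(3,2) = 3. Edges among them: none → e = 0.
Clustering(11) = 0/3 = 0.

0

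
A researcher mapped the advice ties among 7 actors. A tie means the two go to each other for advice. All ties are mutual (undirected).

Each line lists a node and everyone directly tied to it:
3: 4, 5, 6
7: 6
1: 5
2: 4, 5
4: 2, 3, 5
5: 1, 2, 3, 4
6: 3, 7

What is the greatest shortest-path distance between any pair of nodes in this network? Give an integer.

4

Eccentricity of each node (its greatest distance to any other): 1:4, 2:4, 3:2, 4:3, 5:3, 6:3, 7:4.
The maximum eccentricity is 4, realized for instance by the pair 7–1 via 7 – 6 – 3 – 5 – 1. So the diameter is 4.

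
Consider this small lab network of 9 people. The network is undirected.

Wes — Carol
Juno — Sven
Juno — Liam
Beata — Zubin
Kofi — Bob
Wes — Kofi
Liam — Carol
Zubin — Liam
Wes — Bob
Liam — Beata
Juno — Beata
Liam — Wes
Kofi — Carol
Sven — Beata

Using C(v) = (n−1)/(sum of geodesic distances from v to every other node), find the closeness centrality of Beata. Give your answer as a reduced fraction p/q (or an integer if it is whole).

Distances from Beata: Bob:3, Carol:2, Juno:1, Kofi:3, Liam:1, Sven:1, Wes:2, Zubin:1. Sum = 14.
n = 9, so closeness = 8/14 = 4/7.

4/7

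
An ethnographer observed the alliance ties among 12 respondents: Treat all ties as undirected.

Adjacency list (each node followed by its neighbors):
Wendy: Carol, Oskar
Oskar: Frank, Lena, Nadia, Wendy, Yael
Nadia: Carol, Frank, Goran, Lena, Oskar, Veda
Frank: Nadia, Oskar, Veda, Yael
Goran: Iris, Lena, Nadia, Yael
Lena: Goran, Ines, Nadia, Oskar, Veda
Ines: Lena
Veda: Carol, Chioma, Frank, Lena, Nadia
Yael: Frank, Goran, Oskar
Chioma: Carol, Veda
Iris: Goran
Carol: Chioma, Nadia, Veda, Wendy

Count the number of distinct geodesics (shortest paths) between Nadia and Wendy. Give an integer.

2

The shortest distance is 2. The length-2 paths are: Nadia–Carol–Wendy; Nadia–Oskar–Wendy.
That gives 2 distinct shortest paths.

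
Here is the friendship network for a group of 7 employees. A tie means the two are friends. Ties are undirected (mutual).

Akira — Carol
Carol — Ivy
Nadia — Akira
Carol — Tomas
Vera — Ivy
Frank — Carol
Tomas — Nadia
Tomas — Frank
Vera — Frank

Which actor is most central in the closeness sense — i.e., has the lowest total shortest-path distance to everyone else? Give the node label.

Carol

Farness (sum of distances to all others) for each node — Akira:11, Carol:8, Frank:9, Ivy:11, Nadia:12, Tomas:9, Vera:12.
The smallest farness is 8, for Carol, so Carol has the highest closeness.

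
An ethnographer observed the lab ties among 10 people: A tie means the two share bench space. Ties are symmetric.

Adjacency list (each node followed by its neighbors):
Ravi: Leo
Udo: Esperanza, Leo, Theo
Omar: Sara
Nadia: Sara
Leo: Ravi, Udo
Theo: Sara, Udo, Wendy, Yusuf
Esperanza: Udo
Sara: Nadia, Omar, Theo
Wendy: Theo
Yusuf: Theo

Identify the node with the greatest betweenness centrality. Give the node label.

Theo

Unnormalized betweenness of each node: Esperanza:0, Leo:8, Nadia:0, Omar:0, Ravi:0, Sara:15, Theo:27, Udo:20, Wendy:0, Yusuf:0.
Theo has the largest value, 27, making it the main broker — the node through which the most shortest paths run.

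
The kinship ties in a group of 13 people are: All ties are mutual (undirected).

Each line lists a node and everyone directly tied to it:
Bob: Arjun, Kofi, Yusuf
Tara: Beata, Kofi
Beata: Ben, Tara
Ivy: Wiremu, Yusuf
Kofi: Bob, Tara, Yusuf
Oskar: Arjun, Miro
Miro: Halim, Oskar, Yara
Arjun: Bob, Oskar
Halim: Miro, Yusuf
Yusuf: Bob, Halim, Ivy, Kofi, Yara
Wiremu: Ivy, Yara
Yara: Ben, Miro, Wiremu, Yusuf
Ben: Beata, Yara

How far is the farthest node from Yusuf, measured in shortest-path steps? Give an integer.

3

Distances from Yusuf: Arjun:2, Beata:3, Ben:2, Bob:1, Halim:1, Ivy:1, Kofi:1, Miro:2, Oskar:3, Tara:2, Wiremu:2, Yara:1.
The largest is 3 (to Beata and Oskar), so the eccentricity of Yusuf is 3.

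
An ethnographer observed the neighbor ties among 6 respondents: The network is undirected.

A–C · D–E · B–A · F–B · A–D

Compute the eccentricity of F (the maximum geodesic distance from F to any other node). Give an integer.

4

Distances from F: A:2, B:1, C:3, D:3, E:4.
The largest is 4 (to E), so the eccentricity of F is 4.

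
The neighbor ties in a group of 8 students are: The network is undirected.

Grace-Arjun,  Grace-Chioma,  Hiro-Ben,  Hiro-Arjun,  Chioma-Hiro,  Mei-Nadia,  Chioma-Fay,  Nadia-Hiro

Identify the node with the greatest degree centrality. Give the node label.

Degrees — Arjun:2, Ben:1, Chioma:3, Fay:1, Grace:2, Hiro:4, Mei:1, Nadia:2.
The maximum is 4, attained only by Hiro.

Hiro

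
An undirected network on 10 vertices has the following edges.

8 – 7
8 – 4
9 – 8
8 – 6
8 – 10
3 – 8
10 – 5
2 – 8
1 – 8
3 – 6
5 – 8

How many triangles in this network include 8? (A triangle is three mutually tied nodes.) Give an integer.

8's neighbors: 1, 2, 3, 4, 5, 6, 7, 9, and 10.
Neighbor pairs that are themselves tied: 8–3–6; 8–5–10. Each forms one triangle with 8, for 2 in total.

2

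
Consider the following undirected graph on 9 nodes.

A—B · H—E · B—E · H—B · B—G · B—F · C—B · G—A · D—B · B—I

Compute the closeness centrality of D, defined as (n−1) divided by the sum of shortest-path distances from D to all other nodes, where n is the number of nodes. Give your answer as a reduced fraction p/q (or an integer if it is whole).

Distances from D: A:2, B:1, C:2, E:2, F:2, G:2, H:2, I:2. Sum = 15.
n = 9, so closeness = 8/15.

8/15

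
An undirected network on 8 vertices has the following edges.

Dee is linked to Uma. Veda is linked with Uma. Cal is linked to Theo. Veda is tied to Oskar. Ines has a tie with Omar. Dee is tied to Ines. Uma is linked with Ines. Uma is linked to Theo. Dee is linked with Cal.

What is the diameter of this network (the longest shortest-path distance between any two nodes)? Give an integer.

4

Eccentricity of each node (its greatest distance to any other): Cal:4, Dee:3, Ines:3, Omar:4, Oskar:4, Theo:3, Uma:2, Veda:3.
The maximum eccentricity is 4, realized for instance by the pair Omar–Oskar via Omar – Ines – Uma – Veda – Oskar. So the diameter is 4.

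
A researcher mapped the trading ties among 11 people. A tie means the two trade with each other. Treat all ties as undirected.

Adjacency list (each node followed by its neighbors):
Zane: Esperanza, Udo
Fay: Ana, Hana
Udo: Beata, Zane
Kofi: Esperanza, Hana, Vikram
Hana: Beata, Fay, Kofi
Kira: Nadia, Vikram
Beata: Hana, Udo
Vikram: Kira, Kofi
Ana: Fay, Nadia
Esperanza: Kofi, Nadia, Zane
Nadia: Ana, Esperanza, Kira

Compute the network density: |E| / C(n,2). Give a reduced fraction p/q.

13/55

There are 13 edges and 11 nodes, so the maximum possible is C(11,2) = 55.
Density = 13/55.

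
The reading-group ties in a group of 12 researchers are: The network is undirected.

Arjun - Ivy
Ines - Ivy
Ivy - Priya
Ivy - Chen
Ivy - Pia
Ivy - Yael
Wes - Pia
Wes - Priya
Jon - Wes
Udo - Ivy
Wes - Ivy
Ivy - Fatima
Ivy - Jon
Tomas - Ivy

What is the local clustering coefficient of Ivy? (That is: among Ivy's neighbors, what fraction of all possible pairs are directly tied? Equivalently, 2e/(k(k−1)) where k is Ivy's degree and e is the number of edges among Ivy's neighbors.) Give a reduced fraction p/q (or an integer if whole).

Ivy's neighbors: Arjun, Chen, Fatima, Ines, Jon, Pia, Priya, Tomas, Udo, Wes, and Yael (k = 11).
Possible neighbor pairs: C(11,2) = 55. Edges among them: Jon–Wes, Pia–Wes, Priya–Wes → e = 3.
Clustering(Ivy) = 3/55.

3/55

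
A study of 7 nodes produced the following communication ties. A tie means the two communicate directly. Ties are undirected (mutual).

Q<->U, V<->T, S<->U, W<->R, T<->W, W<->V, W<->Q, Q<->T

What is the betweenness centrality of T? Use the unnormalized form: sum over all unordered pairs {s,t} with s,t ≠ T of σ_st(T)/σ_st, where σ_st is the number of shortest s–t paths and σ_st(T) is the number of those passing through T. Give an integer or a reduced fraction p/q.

3/2

Pairs whose geodesics pass through T — S–V: 1/2; Q–V: 1/2; U–V: 1/2.
All other pairs contribute 0.
Summing the contributions gives betweenness(T) = 3/2.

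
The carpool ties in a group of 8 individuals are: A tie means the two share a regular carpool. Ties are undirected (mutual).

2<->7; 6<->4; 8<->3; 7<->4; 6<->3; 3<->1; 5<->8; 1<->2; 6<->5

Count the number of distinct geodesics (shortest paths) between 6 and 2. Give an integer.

2

The shortest distance is 3. The length-3 paths are: 6–3–1–2; 6–4–7–2.
That gives 2 distinct shortest paths.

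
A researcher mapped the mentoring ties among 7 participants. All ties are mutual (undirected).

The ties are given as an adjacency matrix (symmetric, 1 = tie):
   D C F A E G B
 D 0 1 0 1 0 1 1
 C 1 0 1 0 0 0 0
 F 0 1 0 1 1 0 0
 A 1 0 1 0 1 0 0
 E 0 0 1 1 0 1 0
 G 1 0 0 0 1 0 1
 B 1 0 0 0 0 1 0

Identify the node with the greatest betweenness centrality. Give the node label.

D

Unnormalized betweenness of each node: A:4/3, B:0, C:5/6, D:14/3, E:11/6, F:3/2, G:11/6.
D has the largest value, 14/3, making it the main broker — the node through which the most shortest paths run.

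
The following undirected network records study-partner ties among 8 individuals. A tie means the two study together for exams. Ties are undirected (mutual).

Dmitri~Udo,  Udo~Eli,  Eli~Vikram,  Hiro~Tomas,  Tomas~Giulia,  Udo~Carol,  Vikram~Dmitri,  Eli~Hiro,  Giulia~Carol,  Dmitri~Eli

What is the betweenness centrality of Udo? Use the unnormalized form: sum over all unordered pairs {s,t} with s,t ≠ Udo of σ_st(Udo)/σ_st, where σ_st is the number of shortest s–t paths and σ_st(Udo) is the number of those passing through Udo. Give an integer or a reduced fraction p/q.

17/3

Pairs whose geodesics pass through Udo — Giulia–Dmitri: 1; Giulia–Vikram: 2/3; Giulia–Eli: 1/2; Carol–Dmitri: 1; Carol–Vikram: 2/2; Carol–Eli: 1; Carol–Hiro: 1/2.
All other pairs contribute 0.
Summing the contributions gives betweenness(Udo) = 17/3.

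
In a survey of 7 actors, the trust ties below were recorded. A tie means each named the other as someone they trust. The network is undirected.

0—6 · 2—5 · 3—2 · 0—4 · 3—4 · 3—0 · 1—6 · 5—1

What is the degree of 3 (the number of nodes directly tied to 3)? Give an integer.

3

3 is directly tied to 0, 2, and 4. That is 3 neighbors, so the degree of 3 is 3.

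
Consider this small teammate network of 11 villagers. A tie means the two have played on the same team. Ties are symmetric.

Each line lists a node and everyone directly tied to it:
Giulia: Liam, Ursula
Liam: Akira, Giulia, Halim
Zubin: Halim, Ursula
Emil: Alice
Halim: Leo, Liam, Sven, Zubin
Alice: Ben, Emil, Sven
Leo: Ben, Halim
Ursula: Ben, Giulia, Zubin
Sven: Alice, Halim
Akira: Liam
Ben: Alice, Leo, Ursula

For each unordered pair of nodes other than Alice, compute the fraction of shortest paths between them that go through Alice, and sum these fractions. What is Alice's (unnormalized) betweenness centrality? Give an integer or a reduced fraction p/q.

21/2

Pairs whose geodesics pass through Alice — Emil–Ben: 1; Emil–Halim: 1; Emil–Leo: 1; Emil–Akira: 1; Emil–Sven: 1; Emil–Liam: 1; Emil–Zubin: 2/2; Emil–Giulia: 1; Emil–Ursula: 1; Ben–Sven: 1; Sven–Ursula: 1/2.
All other pairs contribute 0.
Summing the contributions gives betweenness(Alice) = 21/2.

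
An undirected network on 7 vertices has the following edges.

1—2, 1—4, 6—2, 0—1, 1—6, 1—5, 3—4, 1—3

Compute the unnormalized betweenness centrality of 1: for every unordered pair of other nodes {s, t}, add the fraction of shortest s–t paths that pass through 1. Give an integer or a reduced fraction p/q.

Pairs whose geodesics pass through 1 — 6–4: 1; 6–3: 1; 6–5: 1; 6–0: 1; 2–4: 1; 2–3: 1; 2–5: 1; 2–0: 1; 4–5: 1; 4–0: 1; 3–5: 1; 3–0: 1; 5–0: 1.
All other pairs contribute 0.
Summing the contributions gives betweenness(1) = 13.

13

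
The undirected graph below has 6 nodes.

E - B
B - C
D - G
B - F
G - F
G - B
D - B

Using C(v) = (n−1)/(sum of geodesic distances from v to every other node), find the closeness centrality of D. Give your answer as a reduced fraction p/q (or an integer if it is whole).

Distances from D: B:1, C:2, E:2, F:2, G:1. Sum = 8.
n = 6, so closeness = 5/8.

5/8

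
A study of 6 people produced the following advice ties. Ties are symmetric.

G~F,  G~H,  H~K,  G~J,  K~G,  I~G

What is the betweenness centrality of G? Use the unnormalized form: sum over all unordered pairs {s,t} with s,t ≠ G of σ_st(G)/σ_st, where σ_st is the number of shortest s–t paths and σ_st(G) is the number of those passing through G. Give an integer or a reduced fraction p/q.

Pairs whose geodesics pass through G — H–F: 1; H–I: 1; H–J: 1; F–K: 1; F–I: 1; F–J: 1; K–I: 1; K–J: 1; I–J: 1.
All other pairs contribute 0.
Summing the contributions gives betweenness(G) = 9.

9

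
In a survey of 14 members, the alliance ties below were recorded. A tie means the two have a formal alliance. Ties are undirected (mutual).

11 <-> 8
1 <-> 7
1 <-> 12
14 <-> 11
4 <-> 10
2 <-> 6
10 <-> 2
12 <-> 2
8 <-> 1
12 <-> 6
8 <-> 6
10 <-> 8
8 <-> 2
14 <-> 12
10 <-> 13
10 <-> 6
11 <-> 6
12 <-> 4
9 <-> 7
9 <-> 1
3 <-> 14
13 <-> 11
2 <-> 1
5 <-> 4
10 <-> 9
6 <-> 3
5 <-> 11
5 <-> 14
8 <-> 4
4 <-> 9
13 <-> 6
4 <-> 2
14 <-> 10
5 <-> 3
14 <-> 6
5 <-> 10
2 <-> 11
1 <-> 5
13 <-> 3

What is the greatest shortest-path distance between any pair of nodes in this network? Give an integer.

3

Eccentricity of each node (its greatest distance to any other): 1:3, 2:2, 3:3, 4:2, 5:2, 6:3, 7:3, 8:2, 9:3, 10:2, 11:3, 12:2, 13:3, 14:3.
The maximum eccentricity is 3, realized for instance by the pair 14–7 via 14 – 10 – 9 – 7. So the diameter is 3.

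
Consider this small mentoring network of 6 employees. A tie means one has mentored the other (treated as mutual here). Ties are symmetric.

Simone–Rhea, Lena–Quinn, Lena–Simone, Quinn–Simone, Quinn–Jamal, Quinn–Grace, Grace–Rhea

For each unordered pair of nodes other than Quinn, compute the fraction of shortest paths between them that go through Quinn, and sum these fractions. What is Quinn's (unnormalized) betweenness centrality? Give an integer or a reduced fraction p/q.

11/2

Pairs whose geodesics pass through Quinn — Rhea–Jamal: 2/2; Jamal–Lena: 1; Jamal–Simone: 1; Jamal–Grace: 1; Lena–Grace: 1; Simone–Grace: 1/2.
All other pairs contribute 0.
Summing the contributions gives betweenness(Quinn) = 11/2.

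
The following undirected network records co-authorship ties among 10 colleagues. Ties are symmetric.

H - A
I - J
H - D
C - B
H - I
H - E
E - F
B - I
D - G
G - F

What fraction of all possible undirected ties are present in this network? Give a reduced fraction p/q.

2/9

There are 10 edges and 10 nodes, so the maximum possible is C(10,2) = 45.
Density = 10/45 = 2/9.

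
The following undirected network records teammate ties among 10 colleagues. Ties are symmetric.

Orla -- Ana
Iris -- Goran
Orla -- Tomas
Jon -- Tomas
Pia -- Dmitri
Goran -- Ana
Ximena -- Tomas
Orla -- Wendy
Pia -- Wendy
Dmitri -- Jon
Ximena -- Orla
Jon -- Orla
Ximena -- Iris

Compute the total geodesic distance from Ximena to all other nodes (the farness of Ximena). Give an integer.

Distances from Ximena: Ana:2, Dmitri:3, Goran:2, Iris:1, Jon:2, Orla:1, Pia:3, Tomas:1, Wendy:2.
Sum = 2 + 3 + 2 + 1 + 2 + 1 + 3 + 1 + 2 = 17.

17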